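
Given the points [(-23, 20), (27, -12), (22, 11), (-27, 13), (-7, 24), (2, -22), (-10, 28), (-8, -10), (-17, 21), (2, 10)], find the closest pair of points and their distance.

Computing all pairwise distances among 10 points:

d((-23, 20), (27, -12)) = 59.3633
d((-23, 20), (22, 11)) = 45.8912
d((-23, 20), (-27, 13)) = 8.0623
d((-23, 20), (-7, 24)) = 16.4924
d((-23, 20), (2, -22)) = 48.8774
d((-23, 20), (-10, 28)) = 15.2643
d((-23, 20), (-8, -10)) = 33.541
d((-23, 20), (-17, 21)) = 6.0828
d((-23, 20), (2, 10)) = 26.9258
d((27, -12), (22, 11)) = 23.5372
d((27, -12), (-27, 13)) = 59.5063
d((27, -12), (-7, 24)) = 49.5177
d((27, -12), (2, -22)) = 26.9258
d((27, -12), (-10, 28)) = 54.4885
d((27, -12), (-8, -10)) = 35.0571
d((27, -12), (-17, 21)) = 55.0
d((27, -12), (2, 10)) = 33.3017
d((22, 11), (-27, 13)) = 49.0408
d((22, 11), (-7, 24)) = 31.7805
d((22, 11), (2, -22)) = 38.5876
d((22, 11), (-10, 28)) = 36.2353
d((22, 11), (-8, -10)) = 36.6197
d((22, 11), (-17, 21)) = 40.2616
d((22, 11), (2, 10)) = 20.025
d((-27, 13), (-7, 24)) = 22.8254
d((-27, 13), (2, -22)) = 45.4533
d((-27, 13), (-10, 28)) = 22.6716
d((-27, 13), (-8, -10)) = 29.8329
d((-27, 13), (-17, 21)) = 12.8062
d((-27, 13), (2, 10)) = 29.1548
d((-7, 24), (2, -22)) = 46.8722
d((-7, 24), (-10, 28)) = 5.0 <-- minimum
d((-7, 24), (-8, -10)) = 34.0147
d((-7, 24), (-17, 21)) = 10.4403
d((-7, 24), (2, 10)) = 16.6433
d((2, -22), (-10, 28)) = 51.4198
d((2, -22), (-8, -10)) = 15.6205
d((2, -22), (-17, 21)) = 47.0106
d((2, -22), (2, 10)) = 32.0
d((-10, 28), (-8, -10)) = 38.0526
d((-10, 28), (-17, 21)) = 9.8995
d((-10, 28), (2, 10)) = 21.6333
d((-8, -10), (-17, 21)) = 32.28
d((-8, -10), (2, 10)) = 22.3607
d((-17, 21), (2, 10)) = 21.9545

Closest pair: (-7, 24) and (-10, 28) with distance 5.0

The closest pair is (-7, 24) and (-10, 28) with Euclidean distance 5.0. For 10 points, brute-force pairwise comparison is shown above. For large n, the divide-and-conquer algorithm (sort by x, recurse on halves, check the dividing strip) achieves O(n log n).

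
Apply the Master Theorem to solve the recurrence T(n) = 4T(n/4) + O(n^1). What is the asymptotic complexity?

Master Theorem for T(n) = 4T(n/4) + O(n^1):

a = 4, b = 4, c = 1
log_b(a) = log_4(4) = 1.0000

Case 2: c = 1 = log_4(4) = 1.0000
T(n) = O(n^1 log n) = O(n log n)

For T(n) = 4T(n/4) + O(n^1): log_4(4) = 1.0000. This is Case 2 of the Master Theorem (c = log_b(a), equal work at all levels), giving O(n log n).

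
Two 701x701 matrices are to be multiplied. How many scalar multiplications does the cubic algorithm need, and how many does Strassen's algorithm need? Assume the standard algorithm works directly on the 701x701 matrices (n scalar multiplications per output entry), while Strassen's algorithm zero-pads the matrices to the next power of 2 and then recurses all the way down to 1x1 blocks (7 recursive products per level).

Matrix multiplication for 701x701 matrices:

Strassen's algorithm requires power-of-2 dimensions. Pad 701x701 to 1024x1024 (next power of 2).

Standard algorithm: 701^3 = 344472101 multiplications
Strassen's algorithm: 7^(log2(1024)) = 7^10 = 282475249 multiplications
Savings: 344472101 - 282475249 = 61996852 multiplications

Standard: 344472101 multiplications (701^3). Strassen: 282475249 multiplications (7^10, after padding to 1024x1024). Strassen reduces 8 recursive multiplications to 7 at each level.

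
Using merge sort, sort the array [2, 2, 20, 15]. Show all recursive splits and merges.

Merge sort trace:

Split: [2, 2, 20, 15] -> [2, 2] and [20, 15]
  Split: [2, 2] -> [2] and [2]
  Merge: [2] + [2] -> [2, 2]
  Split: [20, 15] -> [20] and [15]
  Merge: [20] + [15] -> [15, 20]
Merge: [2, 2] + [15, 20] -> [2, 2, 15, 20]

Final sorted array: [2, 2, 15, 20]

The merge sort proceeds by recursively splitting the array and merging sorted halves.
After all merges, the sorted array is [2, 2, 15, 20].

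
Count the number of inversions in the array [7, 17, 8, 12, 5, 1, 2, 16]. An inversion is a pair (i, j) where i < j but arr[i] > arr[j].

Finding inversions in [7, 17, 8, 12, 5, 1, 2, 16]:

(0, 4): arr[0]=7 > arr[4]=5
(0, 5): arr[0]=7 > arr[5]=1
(0, 6): arr[0]=7 > arr[6]=2
(1, 2): arr[1]=17 > arr[2]=8
(1, 3): arr[1]=17 > arr[3]=12
(1, 4): arr[1]=17 > arr[4]=5
(1, 5): arr[1]=17 > arr[5]=1
(1, 6): arr[1]=17 > arr[6]=2
(1, 7): arr[1]=17 > arr[7]=16
(2, 4): arr[2]=8 > arr[4]=5
(2, 5): arr[2]=8 > arr[5]=1
(2, 6): arr[2]=8 > arr[6]=2
(3, 4): arr[3]=12 > arr[4]=5
(3, 5): arr[3]=12 > arr[5]=1
(3, 6): arr[3]=12 > arr[6]=2
(4, 5): arr[4]=5 > arr[5]=1
(4, 6): arr[4]=5 > arr[6]=2

Total inversions: 17

The array has 17 inversion(s): (0,4), (0,5), (0,6), (1,2), (1,3), (1,4), (1,5), (1,6), (1,7), (2,4), (2,5), (2,6), (3,4), (3,5), (3,6), (4,5), (4,6). Each pair (i,j) satisfies i < j and arr[i] > arr[j].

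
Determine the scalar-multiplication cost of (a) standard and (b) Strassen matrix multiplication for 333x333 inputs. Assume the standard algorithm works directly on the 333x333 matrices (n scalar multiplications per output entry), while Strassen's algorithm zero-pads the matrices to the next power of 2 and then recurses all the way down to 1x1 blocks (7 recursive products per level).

Matrix multiplication for 333x333 matrices:

Strassen's algorithm requires power-of-2 dimensions. Pad 333x333 to 512x512 (next power of 2).

Standard algorithm: 333^3 = 36926037 multiplications
Strassen's algorithm: 7^(log2(512)) = 7^9 = 40353607 multiplications
Difference: 36926037 - 40353607 = -3427570 (Strassen uses MORE here due to padding overhead — for small or just-over-power-of-2 n, padding can outweigh the per-level savings)

Standard: 36926037 multiplications (333^3). Strassen: 40353607 multiplications (7^9, after padding to 512x512). Strassen reduces 8 recursive multiplications to 7 at each level.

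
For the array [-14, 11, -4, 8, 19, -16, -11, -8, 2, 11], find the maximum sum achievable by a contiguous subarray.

Using Kadane's algorithm on [-14, 11, -4, 8, 19, -16, -11, -8, 2, 11]:

Scanning through the array:
Position 1 (value 11): max_ending_here = 11, max_so_far = 11
Position 2 (value -4): max_ending_here = 7, max_so_far = 11
Position 3 (value 8): max_ending_here = 15, max_so_far = 15
Position 4 (value 19): max_ending_here = 34, max_so_far = 34
Position 5 (value -16): max_ending_here = 18, max_so_far = 34
Position 6 (value -11): max_ending_here = 7, max_so_far = 34
Position 7 (value -8): max_ending_here = -1, max_so_far = 34
Position 8 (value 2): max_ending_here = 2, max_so_far = 34
Position 9 (value 11): max_ending_here = 13, max_so_far = 34

Maximum subarray: [11, -4, 8, 19]
Maximum sum: 34

The maximum subarray is [11, -4, 8, 19] with sum 34. This subarray runs from index 1 to index 4.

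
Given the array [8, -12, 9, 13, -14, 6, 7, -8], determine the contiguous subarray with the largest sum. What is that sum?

Using Kadane's algorithm on [8, -12, 9, 13, -14, 6, 7, -8]:

Scanning through the array:
Position 1 (value -12): max_ending_here = -4, max_so_far = 8
Position 2 (value 9): max_ending_here = 9, max_so_far = 9
Position 3 (value 13): max_ending_here = 22, max_so_far = 22
Position 4 (value -14): max_ending_here = 8, max_so_far = 22
Position 5 (value 6): max_ending_here = 14, max_so_far = 22
Position 6 (value 7): max_ending_here = 21, max_so_far = 22
Position 7 (value -8): max_ending_here = 13, max_so_far = 22

Maximum subarray: [9, 13]
Maximum sum: 22

The maximum subarray is [9, 13] with sum 22. This subarray runs from index 2 to index 3.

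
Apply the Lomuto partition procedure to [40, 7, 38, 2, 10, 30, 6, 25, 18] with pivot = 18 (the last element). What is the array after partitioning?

Lomuto partition with pivot = 18:

Initial array: [40, 7, 38, 2, 10, 30, 6, 25, 18]

arr[0]=40 > 18: no swap
arr[1]=7 <= 18: swap with position 0, array becomes [7, 40, 38, 2, 10, 30, 6, 25, 18]
arr[2]=38 > 18: no swap
arr[3]=2 <= 18: swap with position 1, array becomes [7, 2, 38, 40, 10, 30, 6, 25, 18]
arr[4]=10 <= 18: swap with position 2, array becomes [7, 2, 10, 40, 38, 30, 6, 25, 18]
arr[5]=30 > 18: no swap
arr[6]=6 <= 18: swap with position 3, array becomes [7, 2, 10, 6, 38, 30, 40, 25, 18]
arr[7]=25 > 18: no swap

Place pivot at position 4: [7, 2, 10, 6, 18, 30, 40, 25, 38]
Pivot position: 4

After partitioning with pivot 18, the array becomes [7, 2, 10, 6, 18, 30, 40, 25, 38]. The pivot is placed at index 4. All elements to the left of the pivot are <= 18, and all elements to the right are > 18.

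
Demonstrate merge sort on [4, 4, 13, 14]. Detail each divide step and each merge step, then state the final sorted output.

Merge sort trace:

Split: [4, 4, 13, 14] -> [4, 4] and [13, 14]
  Split: [4, 4] -> [4] and [4]
  Merge: [4] + [4] -> [4, 4]
  Split: [13, 14] -> [13] and [14]
  Merge: [13] + [14] -> [13, 14]
Merge: [4, 4] + [13, 14] -> [4, 4, 13, 14]

Final sorted array: [4, 4, 13, 14]

The merge sort proceeds by recursively splitting the array and merging sorted halves.
After all merges, the sorted array is [4, 4, 13, 14].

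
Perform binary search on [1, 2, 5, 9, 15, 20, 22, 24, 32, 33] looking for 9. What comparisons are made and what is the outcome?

Binary search for 9 in [1, 2, 5, 9, 15, 20, 22, 24, 32, 33]:

lo=0, hi=9, mid=4, arr[mid]=15 -> 15 > 9, search left half
lo=0, hi=3, mid=1, arr[mid]=2 -> 2 < 9, search right half
lo=2, hi=3, mid=2, arr[mid]=5 -> 5 < 9, search right half
lo=3, hi=3, mid=3, arr[mid]=9 -> Found target at index 3!

Binary search finds 9 at index 3 after 4 comparisons. The search repeatedly halves the search space by comparing with the middle element.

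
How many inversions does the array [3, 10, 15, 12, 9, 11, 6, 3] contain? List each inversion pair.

Finding inversions in [3, 10, 15, 12, 9, 11, 6, 3]:

(1, 4): arr[1]=10 > arr[4]=9
(1, 6): arr[1]=10 > arr[6]=6
(1, 7): arr[1]=10 > arr[7]=3
(2, 3): arr[2]=15 > arr[3]=12
(2, 4): arr[2]=15 > arr[4]=9
(2, 5): arr[2]=15 > arr[5]=11
(2, 6): arr[2]=15 > arr[6]=6
(2, 7): arr[2]=15 > arr[7]=3
(3, 4): arr[3]=12 > arr[4]=9
(3, 5): arr[3]=12 > arr[5]=11
(3, 6): arr[3]=12 > arr[6]=6
(3, 7): arr[3]=12 > arr[7]=3
(4, 6): arr[4]=9 > arr[6]=6
(4, 7): arr[4]=9 > arr[7]=3
(5, 6): arr[5]=11 > arr[6]=6
(5, 7): arr[5]=11 > arr[7]=3
(6, 7): arr[6]=6 > arr[7]=3

Total inversions: 17

The array has 17 inversion(s): (1,4), (1,6), (1,7), (2,3), (2,4), (2,5), (2,6), (2,7), (3,4), (3,5), (3,6), (3,7), (4,6), (4,7), (5,6), (5,7), (6,7). Each pair (i,j) satisfies i < j and arr[i] > arr[j].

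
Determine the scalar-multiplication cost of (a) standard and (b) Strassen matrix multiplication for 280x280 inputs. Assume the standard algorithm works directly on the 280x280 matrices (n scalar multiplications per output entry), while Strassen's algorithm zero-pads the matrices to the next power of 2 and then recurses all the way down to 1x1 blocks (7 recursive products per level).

Matrix multiplication for 280x280 matrices:

Strassen's algorithm requires power-of-2 dimensions. Pad 280x280 to 512x512 (next power of 2).

Standard algorithm: 280^3 = 21952000 multiplications
Strassen's algorithm: 7^(log2(512)) = 7^9 = 40353607 multiplications
Difference: 21952000 - 40353607 = -18401607 (Strassen uses MORE here due to padding overhead — for small or just-over-power-of-2 n, padding can outweigh the per-level savings)

Standard: 21952000 multiplications (280^3). Strassen: 40353607 multiplications (7^9, after padding to 512x512). Strassen reduces 8 recursive multiplications to 7 at each level.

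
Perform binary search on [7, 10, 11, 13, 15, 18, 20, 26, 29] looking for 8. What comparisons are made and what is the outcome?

Binary search for 8 in [7, 10, 11, 13, 15, 18, 20, 26, 29]:

lo=0, hi=8, mid=4, arr[mid]=15 -> 15 > 8, search left half
lo=0, hi=3, mid=1, arr[mid]=10 -> 10 > 8, search left half
lo=0, hi=0, mid=0, arr[mid]=7 -> 7 < 8, search right half
lo=1 > hi=0, target 8 not found

Binary search determines that 8 is not in the array after 3 comparisons. The search space was exhausted without finding the target.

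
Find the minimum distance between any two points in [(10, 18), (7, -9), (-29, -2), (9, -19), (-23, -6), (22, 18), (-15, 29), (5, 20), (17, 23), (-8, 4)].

Computing all pairwise distances among 10 points:

d((10, 18), (7, -9)) = 27.1662
d((10, 18), (-29, -2)) = 43.8292
d((10, 18), (9, -19)) = 37.0135
d((10, 18), (-23, -6)) = 40.8044
d((10, 18), (22, 18)) = 12.0
d((10, 18), (-15, 29)) = 27.313
d((10, 18), (5, 20)) = 5.3852 <-- minimum
d((10, 18), (17, 23)) = 8.6023
d((10, 18), (-8, 4)) = 22.8035
d((7, -9), (-29, -2)) = 36.6742
d((7, -9), (9, -19)) = 10.198
d((7, -9), (-23, -6)) = 30.1496
d((7, -9), (22, 18)) = 30.8869
d((7, -9), (-15, 29)) = 43.909
d((7, -9), (5, 20)) = 29.0689
d((7, -9), (17, 23)) = 33.5261
d((7, -9), (-8, 4)) = 19.8494
d((-29, -2), (9, -19)) = 41.6293
d((-29, -2), (-23, -6)) = 7.2111
d((-29, -2), (22, 18)) = 54.7814
d((-29, -2), (-15, 29)) = 34.0147
d((-29, -2), (5, 20)) = 40.4969
d((-29, -2), (17, 23)) = 52.3546
d((-29, -2), (-8, 4)) = 21.8403
d((9, -19), (-23, -6)) = 34.5398
d((9, -19), (22, 18)) = 39.2173
d((9, -19), (-15, 29)) = 53.6656
d((9, -19), (5, 20)) = 39.2046
d((9, -19), (17, 23)) = 42.7551
d((9, -19), (-8, 4)) = 28.6007
d((-23, -6), (22, 18)) = 51.0
d((-23, -6), (-15, 29)) = 35.9026
d((-23, -6), (5, 20)) = 38.2099
d((-23, -6), (17, 23)) = 49.4065
d((-23, -6), (-8, 4)) = 18.0278
d((22, 18), (-15, 29)) = 38.6005
d((22, 18), (5, 20)) = 17.1172
d((22, 18), (17, 23)) = 7.0711
d((22, 18), (-8, 4)) = 33.1059
d((-15, 29), (5, 20)) = 21.9317
d((-15, 29), (17, 23)) = 32.5576
d((-15, 29), (-8, 4)) = 25.9615
d((5, 20), (17, 23)) = 12.3693
d((5, 20), (-8, 4)) = 20.6155
d((17, 23), (-8, 4)) = 31.4006

Closest pair: (10, 18) and (5, 20) with distance 5.3852

The closest pair is (10, 18) and (5, 20) with Euclidean distance 5.3852. For 10 points, brute-force pairwise comparison is shown above. For large n, the divide-and-conquer algorithm (sort by x, recurse on halves, check the dividing strip) achieves O(n log n).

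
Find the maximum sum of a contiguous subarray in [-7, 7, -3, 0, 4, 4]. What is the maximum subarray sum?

Using Kadane's algorithm on [-7, 7, -3, 0, 4, 4]:

Scanning through the array:
Position 1 (value 7): max_ending_here = 7, max_so_far = 7
Position 2 (value -3): max_ending_here = 4, max_so_far = 7
Position 3 (value 0): max_ending_here = 4, max_so_far = 7
Position 4 (value 4): max_ending_here = 8, max_so_far = 8
Position 5 (value 4): max_ending_here = 12, max_so_far = 12

Maximum subarray: [7, -3, 0, 4, 4]
Maximum sum: 12

The maximum subarray is [7, -3, 0, 4, 4] with sum 12. This subarray runs from index 1 to index 5.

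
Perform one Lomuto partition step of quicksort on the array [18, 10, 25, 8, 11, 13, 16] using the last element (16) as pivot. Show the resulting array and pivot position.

Lomuto partition with pivot = 16:

Initial array: [18, 10, 25, 8, 11, 13, 16]

arr[0]=18 > 16: no swap
arr[1]=10 <= 16: swap with position 0, array becomes [10, 18, 25, 8, 11, 13, 16]
arr[2]=25 > 16: no swap
arr[3]=8 <= 16: swap with position 1, array becomes [10, 8, 25, 18, 11, 13, 16]
arr[4]=11 <= 16: swap with position 2, array becomes [10, 8, 11, 18, 25, 13, 16]
arr[5]=13 <= 16: swap with position 3, array becomes [10, 8, 11, 13, 25, 18, 16]

Place pivot at position 4: [10, 8, 11, 13, 16, 18, 25]
Pivot position: 4

After partitioning with pivot 16, the array becomes [10, 8, 11, 13, 16, 18, 25]. The pivot is placed at index 4. All elements to the left of the pivot are <= 16, and all elements to the right are > 16.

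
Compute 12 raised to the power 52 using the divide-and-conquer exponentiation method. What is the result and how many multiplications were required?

Computing 12^52 by squaring (build up from 12^1; each line after the first costs one multiplication):

12^1 = 12
12^2 = (12^1)^2 = 12^2 = 144
12^3 = 12 * 12^2 = 12 * 144 = 1728
12^6 = (12^3)^2 = 1728^2 = 2985984
12^12 = (12^6)^2 = 2985984^2 = 8916100448256
12^13 = 12 * 12^12 = 12 * 8916100448256 = 106993205379072
12^26 = (12^13)^2 = 106993205379072^2 = 11447545997288281555215581184
12^52 = (12^26)^2 = 11447545997288281555215581184^2 = 131046309360030956735917227964932955078950997486894841856

Result: 131046309360030956735917227964932955078950997486894841856
Multiplications needed: 7 (7 lines after 12^1)

12^52 = 131046309360030956735917227964932955078950997486894841856. Using exponentiation by squaring, this requires 7 multiplications. The key idea: if the exponent is even, square the half-power; if odd, multiply by the base once.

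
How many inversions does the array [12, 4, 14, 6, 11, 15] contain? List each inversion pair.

Finding inversions in [12, 4, 14, 6, 11, 15]:

(0, 1): arr[0]=12 > arr[1]=4
(0, 3): arr[0]=12 > arr[3]=6
(0, 4): arr[0]=12 > arr[4]=11
(2, 3): arr[2]=14 > arr[3]=6
(2, 4): arr[2]=14 > arr[4]=11

Total inversions: 5

The array has 5 inversion(s): (0,1), (0,3), (0,4), (2,3), (2,4). Each pair (i,j) satisfies i < j and arr[i] > arr[j].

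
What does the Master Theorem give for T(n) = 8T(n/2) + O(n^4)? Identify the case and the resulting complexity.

Master Theorem for T(n) = 8T(n/2) + O(n^4):

a = 8, b = 2, c = 4
log_b(a) = log_2(8) = 3.0000

Case 3: c = 4 > log_2(8) = 3.0000
T(n) = O(n^4) = O(n^4)

For T(n) = 8T(n/2) + O(n^4): log_2(8) = 3.0000. This is Case 3 of the Master Theorem (c > log_b(a), work dominated by root), giving O(n^4).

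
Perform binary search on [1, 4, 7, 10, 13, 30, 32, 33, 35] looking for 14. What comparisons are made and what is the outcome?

Binary search for 14 in [1, 4, 7, 10, 13, 30, 32, 33, 35]:

lo=0, hi=8, mid=4, arr[mid]=13 -> 13 < 14, search right half
lo=5, hi=8, mid=6, arr[mid]=32 -> 32 > 14, search left half
lo=5, hi=5, mid=5, arr[mid]=30 -> 30 > 14, search left half
lo=5 > hi=4, target 14 not found

Binary search determines that 14 is not in the array after 3 comparisons. The search space was exhausted without finding the target.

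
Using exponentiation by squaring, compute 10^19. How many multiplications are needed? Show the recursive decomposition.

Computing 10^19 by squaring (build up from 10^1; each line after the first costs one multiplication):

10^1 = 10
10^2 = (10^1)^2 = 10^2 = 100
10^4 = (10^2)^2 = 100^2 = 10000
10^8 = (10^4)^2 = 10000^2 = 100000000
10^9 = 10 * 10^8 = 10 * 100000000 = 1000000000
10^18 = (10^9)^2 = 1000000000^2 = 1000000000000000000
10^19 = 10 * 10^18 = 10 * 1000000000000000000 = 10000000000000000000

Result: 10000000000000000000
Multiplications needed: 6 (6 lines after 10^1)

10^19 = 10000000000000000000. Using exponentiation by squaring, this requires 6 multiplications. The key idea: if the exponent is even, square the half-power; if odd, multiply by the base once.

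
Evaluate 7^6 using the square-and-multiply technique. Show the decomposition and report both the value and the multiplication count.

Computing 7^6 by squaring (build up from 7^1; each line after the first costs one multiplication):

7^1 = 7
7^2 = (7^1)^2 = 7^2 = 49
7^3 = 7 * 7^2 = 7 * 49 = 343
7^6 = (7^3)^2 = 343^2 = 117649

Result: 117649
Multiplications needed: 3 (3 lines after 7^1)

7^6 = 117649. Using exponentiation by squaring, this requires 3 multiplications. The key idea: if the exponent is even, square the half-power; if odd, multiply by the base once.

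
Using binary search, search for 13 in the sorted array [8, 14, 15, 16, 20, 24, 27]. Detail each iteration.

Binary search for 13 in [8, 14, 15, 16, 20, 24, 27]:

lo=0, hi=6, mid=3, arr[mid]=16 -> 16 > 13, search left half
lo=0, hi=2, mid=1, arr[mid]=14 -> 14 > 13, search left half
lo=0, hi=0, mid=0, arr[mid]=8 -> 8 < 13, search right half
lo=1 > hi=0, target 13 not found

Binary search determines that 13 is not in the array after 3 comparisons. The search space was exhausted without finding the target.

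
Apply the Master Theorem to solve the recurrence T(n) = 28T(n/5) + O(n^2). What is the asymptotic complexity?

Master Theorem for T(n) = 28T(n/5) + O(n^2):

a = 28, b = 5, c = 2
log_b(a) = log_5(28) = 2.0704

Case 1: c = 2 < log_5(28) = 2.0704
T(n) = O(n^(log_5 28))

For T(n) = 28T(n/5) + O(n^2): log_5(28) = 2.0704. This is Case 1 of the Master Theorem (c < log_b(a), work dominated by leaves), giving O(n^(log_5 28)).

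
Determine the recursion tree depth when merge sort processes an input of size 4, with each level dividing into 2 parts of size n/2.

For divide and conquer with division factor 2:

Problem sizes at each level:
Level 0: 4
Level 1: 2
Level 2: 1

The root is level 0 and the size-1 base case is level 2 (the tree spans levels 0 through 2, i.e. 3 levels counting the root), so the depth is the number of divisions: log_2(4) = 2

The recursion tree depth is log_2(4) = 2. At each level, the problem size is divided by 2, so it takes 2 divisions to reduce to a base case of size 1. The algorithm makes 2 recursive calls at each level.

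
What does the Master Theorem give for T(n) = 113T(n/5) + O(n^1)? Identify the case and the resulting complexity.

Master Theorem for T(n) = 113T(n/5) + O(n^1):

a = 113, b = 5, c = 1
log_b(a) = log_5(113) = 2.9373

Case 1: c = 1 < log_5(113) = 2.9373
T(n) = O(n^(log_5 113))

For T(n) = 113T(n/5) + O(n^1): log_5(113) = 2.9373. This is Case 1 of the Master Theorem (c < log_b(a), work dominated by leaves), giving O(n^(log_5 113)).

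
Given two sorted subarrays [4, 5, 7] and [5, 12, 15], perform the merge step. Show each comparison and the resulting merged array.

Merging process:

Compare 4 vs 5: take 4 from left. Merged: [4]
Compare 5 vs 5: take 5 from left. Merged: [4, 5]
Compare 7 vs 5: take 5 from right. Merged: [4, 5, 5]
Compare 7 vs 12: take 7 from left. Merged: [4, 5, 5, 7]
Append remaining from right: [12, 15]. Merged: [4, 5, 5, 7, 12, 15]

Final merged array: [4, 5, 5, 7, 12, 15]
Total comparisons: 4

The merged array is [4, 5, 5, 7, 12, 15], requiring 4 comparisons. The merge step runs in O(n) time where n is the total number of elements.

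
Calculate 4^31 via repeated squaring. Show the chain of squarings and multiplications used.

Computing 4^31 by squaring (build up from 4^1; each line after the first costs one multiplication):

4^1 = 4
4^2 = (4^1)^2 = 4^2 = 16
4^3 = 4 * 4^2 = 4 * 16 = 64
4^6 = (4^3)^2 = 64^2 = 4096
4^7 = 4 * 4^6 = 4 * 4096 = 16384
4^14 = (4^7)^2 = 16384^2 = 268435456
4^15 = 4 * 4^14 = 4 * 268435456 = 1073741824
4^30 = (4^15)^2 = 1073741824^2 = 1152921504606846976
4^31 = 4 * 4^30 = 4 * 1152921504606846976 = 4611686018427387904

Result: 4611686018427387904
Multiplications needed: 8 (8 lines after 4^1)

4^31 = 4611686018427387904. Using exponentiation by squaring, this requires 8 multiplications. The key idea: if the exponent is even, square the half-power; if odd, multiply by the base once.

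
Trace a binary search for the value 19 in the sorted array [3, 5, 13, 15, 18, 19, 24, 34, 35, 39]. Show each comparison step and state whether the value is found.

Binary search for 19 in [3, 5, 13, 15, 18, 19, 24, 34, 35, 39]:

lo=0, hi=9, mid=4, arr[mid]=18 -> 18 < 19, search right half
lo=5, hi=9, mid=7, arr[mid]=34 -> 34 > 19, search left half
lo=5, hi=6, mid=5, arr[mid]=19 -> Found target at index 5!

Binary search finds 19 at index 5 after 3 comparisons. The search repeatedly halves the search space by comparing with the middle element.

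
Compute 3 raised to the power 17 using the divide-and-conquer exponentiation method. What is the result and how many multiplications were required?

Computing 3^17 by squaring (build up from 3^1; each line after the first costs one multiplication):

3^1 = 3
3^2 = (3^1)^2 = 3^2 = 9
3^4 = (3^2)^2 = 9^2 = 81
3^8 = (3^4)^2 = 81^2 = 6561
3^16 = (3^8)^2 = 6561^2 = 43046721
3^17 = 3 * 3^16 = 3 * 43046721 = 129140163

Result: 129140163
Multiplications needed: 5 (5 lines after 3^1)

3^17 = 129140163. Using exponentiation by squaring, this requires 5 multiplications. The key idea: if the exponent is even, square the half-power; if odd, multiply by the base once.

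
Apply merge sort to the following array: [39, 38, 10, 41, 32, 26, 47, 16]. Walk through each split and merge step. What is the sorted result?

Merge sort trace:

Split: [39, 38, 10, 41, 32, 26, 47, 16] -> [39, 38, 10, 41] and [32, 26, 47, 16]
  Split: [39, 38, 10, 41] -> [39, 38] and [10, 41]
    Split: [39, 38] -> [39] and [38]
    Merge: [39] + [38] -> [38, 39]
    Split: [10, 41] -> [10] and [41]
    Merge: [10] + [41] -> [10, 41]
  Merge: [38, 39] + [10, 41] -> [10, 38, 39, 41]
  Split: [32, 26, 47, 16] -> [32, 26] and [47, 16]
    Split: [32, 26] -> [32] and [26]
    Merge: [32] + [26] -> [26, 32]
    Split: [47, 16] -> [47] and [16]
    Merge: [47] + [16] -> [16, 47]
  Merge: [26, 32] + [16, 47] -> [16, 26, 32, 47]
Merge: [10, 38, 39, 41] + [16, 26, 32, 47] -> [10, 16, 26, 32, 38, 39, 41, 47]

Final sorted array: [10, 16, 26, 32, 38, 39, 41, 47]

The merge sort proceeds by recursively splitting the array and merging sorted halves.
After all merges, the sorted array is [10, 16, 26, 32, 38, 39, 41, 47].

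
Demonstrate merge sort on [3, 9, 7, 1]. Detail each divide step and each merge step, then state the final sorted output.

Merge sort trace:

Split: [3, 9, 7, 1] -> [3, 9] and [7, 1]
  Split: [3, 9] -> [3] and [9]
  Merge: [3] + [9] -> [3, 9]
  Split: [7, 1] -> [7] and [1]
  Merge: [7] + [1] -> [1, 7]
Merge: [3, 9] + [1, 7] -> [1, 3, 7, 9]

Final sorted array: [1, 3, 7, 9]

The merge sort proceeds by recursively splitting the array and merging sorted halves.
After all merges, the sorted array is [1, 3, 7, 9].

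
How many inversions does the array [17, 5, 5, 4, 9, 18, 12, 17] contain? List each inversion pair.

Finding inversions in [17, 5, 5, 4, 9, 18, 12, 17]:

(0, 1): arr[0]=17 > arr[1]=5
(0, 2): arr[0]=17 > arr[2]=5
(0, 3): arr[0]=17 > arr[3]=4
(0, 4): arr[0]=17 > arr[4]=9
(0, 6): arr[0]=17 > arr[6]=12
(1, 3): arr[1]=5 > arr[3]=4
(2, 3): arr[2]=5 > arr[3]=4
(5, 6): arr[5]=18 > arr[6]=12
(5, 7): arr[5]=18 > arr[7]=17

Total inversions: 9

The array has 9 inversion(s): (0,1), (0,2), (0,3), (0,4), (0,6), (1,3), (2,3), (5,6), (5,7). Each pair (i,j) satisfies i < j and arr[i] > arr[j].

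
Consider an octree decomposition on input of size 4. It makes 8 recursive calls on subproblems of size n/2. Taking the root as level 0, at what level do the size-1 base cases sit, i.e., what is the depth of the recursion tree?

For divide and conquer with division factor 2:

Problem sizes at each level:
Level 0: 4
Level 1: 2
Level 2: 1

The root is level 0 and the size-1 base case is level 2 (the tree spans levels 0 through 2, i.e. 3 levels counting the root), so the depth is the number of divisions: log_2(4) = 2

The recursion tree depth is log_2(4) = 2. At each level, the problem size is divided by 2, so it takes 2 divisions to reduce to a base case of size 1. The algorithm makes 8 recursive calls at each level.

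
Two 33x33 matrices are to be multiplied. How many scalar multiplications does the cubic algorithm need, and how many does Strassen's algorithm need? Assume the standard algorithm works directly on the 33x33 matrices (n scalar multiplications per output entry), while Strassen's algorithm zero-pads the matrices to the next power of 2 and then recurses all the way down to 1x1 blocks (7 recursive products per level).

Matrix multiplication for 33x33 matrices:

Strassen's algorithm requires power-of-2 dimensions. Pad 33x33 to 64x64 (next power of 2).

Standard algorithm: 33^3 = 35937 multiplications
Strassen's algorithm: 7^(log2(64)) = 7^6 = 117649 multiplications
Difference: 35937 - 117649 = -81712 (Strassen uses MORE here due to padding overhead — for small or just-over-power-of-2 n, padding can outweigh the per-level savings)

Standard: 35937 multiplications (33^3). Strassen: 117649 multiplications (7^6, after padding to 64x64). Strassen reduces 8 recursive multiplications to 7 at each level.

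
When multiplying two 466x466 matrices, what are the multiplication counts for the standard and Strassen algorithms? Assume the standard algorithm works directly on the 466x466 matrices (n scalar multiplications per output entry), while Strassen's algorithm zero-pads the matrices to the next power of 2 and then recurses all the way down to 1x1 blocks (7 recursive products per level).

Matrix multiplication for 466x466 matrices:

Strassen's algorithm requires power-of-2 dimensions. Pad 466x466 to 512x512 (next power of 2).

Standard algorithm: 466^3 = 101194696 multiplications
Strassen's algorithm: 7^(log2(512)) = 7^9 = 40353607 multiplications
Savings: 101194696 - 40353607 = 60841089 multiplications

Standard: 101194696 multiplications (466^3). Strassen: 40353607 multiplications (7^9, after padding to 512x512). Strassen reduces 8 recursive multiplications to 7 at each level.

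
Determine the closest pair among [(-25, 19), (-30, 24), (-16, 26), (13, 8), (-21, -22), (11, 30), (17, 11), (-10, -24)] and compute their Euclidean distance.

Computing all pairwise distances among 8 points:

d((-25, 19), (-30, 24)) = 7.0711
d((-25, 19), (-16, 26)) = 11.4018
d((-25, 19), (13, 8)) = 39.5601
d((-25, 19), (-21, -22)) = 41.1947
d((-25, 19), (11, 30)) = 37.6431
d((-25, 19), (17, 11)) = 42.7551
d((-25, 19), (-10, -24)) = 45.5412
d((-30, 24), (-16, 26)) = 14.1421
d((-30, 24), (13, 8)) = 45.8803
d((-30, 24), (-21, -22)) = 46.8722
d((-30, 24), (11, 30)) = 41.4367
d((-30, 24), (17, 11)) = 48.7647
d((-30, 24), (-10, -24)) = 52.0
d((-16, 26), (13, 8)) = 34.1321
d((-16, 26), (-21, -22)) = 48.2597
d((-16, 26), (11, 30)) = 27.2947
d((-16, 26), (17, 11)) = 36.2491
d((-16, 26), (-10, -24)) = 50.3587
d((13, 8), (-21, -22)) = 45.3431
d((13, 8), (11, 30)) = 22.0907
d((13, 8), (17, 11)) = 5.0 <-- minimum
d((13, 8), (-10, -24)) = 39.4081
d((-21, -22), (11, 30)) = 61.0574
d((-21, -22), (17, 11)) = 50.3289
d((-21, -22), (-10, -24)) = 11.1803
d((11, 30), (17, 11)) = 19.9249
d((11, 30), (-10, -24)) = 57.9396
d((17, 11), (-10, -24)) = 44.2041

Closest pair: (13, 8) and (17, 11) with distance 5.0

The closest pair is (13, 8) and (17, 11) with Euclidean distance 5.0. For 8 points, brute-force pairwise comparison is shown above. For large n, the divide-and-conquer algorithm (sort by x, recurse on halves, check the dividing strip) achieves O(n log n).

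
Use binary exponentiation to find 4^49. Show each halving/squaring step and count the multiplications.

Computing 4^49 by squaring (build up from 4^1; each line after the first costs one multiplication):

4^1 = 4
4^2 = (4^1)^2 = 4^2 = 16
4^3 = 4 * 4^2 = 4 * 16 = 64
4^6 = (4^3)^2 = 64^2 = 4096
4^12 = (4^6)^2 = 4096^2 = 16777216
4^24 = (4^12)^2 = 16777216^2 = 281474976710656
4^48 = (4^24)^2 = 281474976710656^2 = 79228162514264337593543950336
4^49 = 4 * 4^48 = 4 * 79228162514264337593543950336 = 316912650057057350374175801344

Result: 316912650057057350374175801344
Multiplications needed: 7 (7 lines after 4^1)

4^49 = 316912650057057350374175801344. Using exponentiation by squaring, this requires 7 multiplications. The key idea: if the exponent is even, square the half-power; if odd, multiply by the base once.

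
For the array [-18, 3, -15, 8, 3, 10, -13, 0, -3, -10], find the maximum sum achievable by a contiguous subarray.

Using Kadane's algorithm on [-18, 3, -15, 8, 3, 10, -13, 0, -3, -10]:

Scanning through the array:
Position 1 (value 3): max_ending_here = 3, max_so_far = 3
Position 2 (value -15): max_ending_here = -12, max_so_far = 3
Position 3 (value 8): max_ending_here = 8, max_so_far = 8
Position 4 (value 3): max_ending_here = 11, max_so_far = 11
Position 5 (value 10): max_ending_here = 21, max_so_far = 21
Position 6 (value -13): max_ending_here = 8, max_so_far = 21
Position 7 (value 0): max_ending_here = 8, max_so_far = 21
Position 8 (value -3): max_ending_here = 5, max_so_far = 21
Position 9 (value -10): max_ending_here = -5, max_so_far = 21

Maximum subarray: [8, 3, 10]
Maximum sum: 21

The maximum subarray is [8, 3, 10] with sum 21. This subarray runs from index 3 to index 5.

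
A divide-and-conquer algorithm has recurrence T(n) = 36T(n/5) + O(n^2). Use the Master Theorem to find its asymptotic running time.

Master Theorem for T(n) = 36T(n/5) + O(n^2):

a = 36, b = 5, c = 2
log_b(a) = log_5(36) = 2.2266

Case 1: c = 2 < log_5(36) = 2.2266
T(n) = O(n^(log_5 36))

For T(n) = 36T(n/5) + O(n^2): log_5(36) = 2.2266. This is Case 1 of the Master Theorem (c < log_b(a), work dominated by leaves), giving O(n^(log_5 36)).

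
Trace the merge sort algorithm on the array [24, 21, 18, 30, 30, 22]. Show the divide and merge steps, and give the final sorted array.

Merge sort trace:

Split: [24, 21, 18, 30, 30, 22] -> [24, 21, 18] and [30, 30, 22]
  Split: [24, 21, 18] -> [24] and [21, 18]
    Split: [21, 18] -> [21] and [18]
    Merge: [21] + [18] -> [18, 21]
  Merge: [24] + [18, 21] -> [18, 21, 24]
  Split: [30, 30, 22] -> [30] and [30, 22]
    Split: [30, 22] -> [30] and [22]
    Merge: [30] + [22] -> [22, 30]
  Merge: [30] + [22, 30] -> [22, 30, 30]
Merge: [18, 21, 24] + [22, 30, 30] -> [18, 21, 22, 24, 30, 30]

Final sorted array: [18, 21, 22, 24, 30, 30]

The merge sort proceeds by recursively splitting the array and merging sorted halves.
After all merges, the sorted array is [18, 21, 22, 24, 30, 30].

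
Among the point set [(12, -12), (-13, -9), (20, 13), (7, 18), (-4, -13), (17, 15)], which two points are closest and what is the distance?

Computing all pairwise distances among 6 points:

d((12, -12), (-13, -9)) = 25.1794
d((12, -12), (20, 13)) = 26.2488
d((12, -12), (7, 18)) = 30.4138
d((12, -12), (-4, -13)) = 16.0312
d((12, -12), (17, 15)) = 27.4591
d((-13, -9), (20, 13)) = 39.6611
d((-13, -9), (7, 18)) = 33.6006
d((-13, -9), (-4, -13)) = 9.8489
d((-13, -9), (17, 15)) = 38.4187
d((20, 13), (7, 18)) = 13.9284
d((20, 13), (-4, -13)) = 35.3836
d((20, 13), (17, 15)) = 3.6056 <-- minimum
d((7, 18), (-4, -13)) = 32.8938
d((7, 18), (17, 15)) = 10.4403
d((-4, -13), (17, 15)) = 35.0

Closest pair: (20, 13) and (17, 15) with distance 3.6056

The closest pair is (20, 13) and (17, 15) with Euclidean distance 3.6056. For 6 points, brute-force pairwise comparison is shown above. For large n, the divide-and-conquer algorithm (sort by x, recurse on halves, check the dividing strip) achieves O(n log n).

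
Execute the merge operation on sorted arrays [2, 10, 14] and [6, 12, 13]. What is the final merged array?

Merging process:

Compare 2 vs 6: take 2 from left. Merged: [2]
Compare 10 vs 6: take 6 from right. Merged: [2, 6]
Compare 10 vs 12: take 10 from left. Merged: [2, 6, 10]
Compare 14 vs 12: take 12 from right. Merged: [2, 6, 10, 12]
Compare 14 vs 13: take 13 from right. Merged: [2, 6, 10, 12, 13]
Append remaining from left: [14]. Merged: [2, 6, 10, 12, 13, 14]

Final merged array: [2, 6, 10, 12, 13, 14]
Total comparisons: 5

The merged array is [2, 6, 10, 12, 13, 14], requiring 5 comparisons. The merge step runs in O(n) time where n is the total number of elements.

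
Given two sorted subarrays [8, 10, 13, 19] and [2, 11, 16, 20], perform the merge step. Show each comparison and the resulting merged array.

Merging process:

Compare 8 vs 2: take 2 from right. Merged: [2]
Compare 8 vs 11: take 8 from left. Merged: [2, 8]
Compare 10 vs 11: take 10 from left. Merged: [2, 8, 10]
Compare 13 vs 11: take 11 from right. Merged: [2, 8, 10, 11]
Compare 13 vs 16: take 13 from left. Merged: [2, 8, 10, 11, 13]
Compare 19 vs 16: take 16 from right. Merged: [2, 8, 10, 11, 13, 16]
Compare 19 vs 20: take 19 from left. Merged: [2, 8, 10, 11, 13, 16, 19]
Append remaining from right: [20]. Merged: [2, 8, 10, 11, 13, 16, 19, 20]

Final merged array: [2, 8, 10, 11, 13, 16, 19, 20]
Total comparisons: 7

The merged array is [2, 8, 10, 11, 13, 16, 19, 20], requiring 7 comparisons. The merge step runs in O(n) time where n is the total number of elements.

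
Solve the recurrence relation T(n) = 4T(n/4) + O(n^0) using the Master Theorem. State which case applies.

Master Theorem for T(n) = 4T(n/4) + O(n^0):

a = 4, b = 4, c = 0
log_b(a) = log_4(4) = 1.0000

Case 1: c = 0 < log_4(4) = 1.0000
T(n) = O(n^(log_4 4)) = O(n)

For T(n) = 4T(n/4) + O(n^0): log_4(4) = 1.0000. This is Case 1 of the Master Theorem (c < log_b(a), work dominated by leaves), giving O(n).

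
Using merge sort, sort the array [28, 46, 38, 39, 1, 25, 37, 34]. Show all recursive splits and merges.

Merge sort trace:

Split: [28, 46, 38, 39, 1, 25, 37, 34] -> [28, 46, 38, 39] and [1, 25, 37, 34]
  Split: [28, 46, 38, 39] -> [28, 46] and [38, 39]
    Split: [28, 46] -> [28] and [46]
    Merge: [28] + [46] -> [28, 46]
    Split: [38, 39] -> [38] and [39]
    Merge: [38] + [39] -> [38, 39]
  Merge: [28, 46] + [38, 39] -> [28, 38, 39, 46]
  Split: [1, 25, 37, 34] -> [1, 25] and [37, 34]
    Split: [1, 25] -> [1] and [25]
    Merge: [1] + [25] -> [1, 25]
    Split: [37, 34] -> [37] and [34]
    Merge: [37] + [34] -> [34, 37]
  Merge: [1, 25] + [34, 37] -> [1, 25, 34, 37]
Merge: [28, 38, 39, 46] + [1, 25, 34, 37] -> [1, 25, 28, 34, 37, 38, 39, 46]

Final sorted array: [1, 25, 28, 34, 37, 38, 39, 46]

The merge sort proceeds by recursively splitting the array and merging sorted halves.
After all merges, the sorted array is [1, 25, 28, 34, 37, 38, 39, 46].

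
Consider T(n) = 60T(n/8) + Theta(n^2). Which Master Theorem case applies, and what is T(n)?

Master Theorem for T(n) = 60T(n/8) + O(n^2):

a = 60, b = 8, c = 2
log_b(a) = log_8(60) = 1.9690

Case 3: c = 2 > log_8(60) = 1.9690
T(n) = O(n^2) = O(n^2)

For T(n) = 60T(n/8) + O(n^2): log_8(60) = 1.9690. This is Case 3 of the Master Theorem (c > log_b(a), work dominated by root), giving O(n^2).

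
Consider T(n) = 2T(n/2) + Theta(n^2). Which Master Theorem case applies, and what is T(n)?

Master Theorem for T(n) = 2T(n/2) + O(n^2):

a = 2, b = 2, c = 2
log_b(a) = log_2(2) = 1.0000

Case 3: c = 2 > log_2(2) = 1.0000
T(n) = O(n^2) = O(n^2)

For T(n) = 2T(n/2) + O(n^2): log_2(2) = 1.0000. This is Case 3 of the Master Theorem (c > log_b(a), work dominated by root), giving O(n^2).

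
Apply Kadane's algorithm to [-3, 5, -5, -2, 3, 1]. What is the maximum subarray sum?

Using Kadane's algorithm on [-3, 5, -5, -2, 3, 1]:

Scanning through the array:
Position 1 (value 5): max_ending_here = 5, max_so_far = 5
Position 2 (value -5): max_ending_here = 0, max_so_far = 5
Position 3 (value -2): max_ending_here = -2, max_so_far = 5
Position 4 (value 3): max_ending_here = 3, max_so_far = 5
Position 5 (value 1): max_ending_here = 4, max_so_far = 5

Maximum subarray: [5]
Maximum sum: 5

The maximum subarray is [5] with sum 5. This subarray runs from index 1 to index 1.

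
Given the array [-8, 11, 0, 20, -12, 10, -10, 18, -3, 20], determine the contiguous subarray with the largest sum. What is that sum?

Using Kadane's algorithm on [-8, 11, 0, 20, -12, 10, -10, 18, -3, 20]:

Scanning through the array:
Position 1 (value 11): max_ending_here = 11, max_so_far = 11
Position 2 (value 0): max_ending_here = 11, max_so_far = 11
Position 3 (value 20): max_ending_here = 31, max_so_far = 31
Position 4 (value -12): max_ending_here = 19, max_so_far = 31
Position 5 (value 10): max_ending_here = 29, max_so_far = 31
Position 6 (value -10): max_ending_here = 19, max_so_far = 31
Position 7 (value 18): max_ending_here = 37, max_so_far = 37
Position 8 (value -3): max_ending_here = 34, max_so_far = 37
Position 9 (value 20): max_ending_here = 54, max_so_far = 54

Maximum subarray: [11, 0, 20, -12, 10, -10, 18, -3, 20]
Maximum sum: 54

The maximum subarray is [11, 0, 20, -12, 10, -10, 18, -3, 20] with sum 54. This subarray runs from index 1 to index 9.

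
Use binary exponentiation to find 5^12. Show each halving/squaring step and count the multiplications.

Computing 5^12 by squaring (build up from 5^1; each line after the first costs one multiplication):

5^1 = 5
5^2 = (5^1)^2 = 5^2 = 25
5^3 = 5 * 5^2 = 5 * 25 = 125
5^6 = (5^3)^2 = 125^2 = 15625
5^12 = (5^6)^2 = 15625^2 = 244140625

Result: 244140625
Multiplications needed: 4 (4 lines after 5^1)

5^12 = 244140625. Using exponentiation by squaring, this requires 4 multiplications. The key idea: if the exponent is even, square the half-power; if odd, multiply by the base once.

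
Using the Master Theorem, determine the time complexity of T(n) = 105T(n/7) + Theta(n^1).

Master Theorem for T(n) = 105T(n/7) + O(n^1):

a = 105, b = 7, c = 1
log_b(a) = log_7(105) = 2.3917

Case 1: c = 1 < log_7(105) = 2.3917
T(n) = O(n^(log_7 105))

For T(n) = 105T(n/7) + O(n^1): log_7(105) = 2.3917. This is Case 1 of the Master Theorem (c < log_b(a), work dominated by leaves), giving O(n^(log_7 105)).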